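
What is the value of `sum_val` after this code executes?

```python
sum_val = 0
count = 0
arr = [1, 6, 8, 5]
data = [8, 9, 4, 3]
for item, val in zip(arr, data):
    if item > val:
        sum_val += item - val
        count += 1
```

Let's trace through this code step by step.

Initialize: sum_val = 0
Initialize: count = 0
Initialize: arr = [1, 6, 8, 5]
Initialize: data = [8, 9, 4, 3]
Entering loop: for item, val in zip(arr, data):

After execution: sum_val = 6
6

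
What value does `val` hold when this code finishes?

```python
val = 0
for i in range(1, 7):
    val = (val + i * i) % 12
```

Let's trace through this code step by step.

Initialize: val = 0
Entering loop: for i in range(1, 7):

After execution: val = 7
7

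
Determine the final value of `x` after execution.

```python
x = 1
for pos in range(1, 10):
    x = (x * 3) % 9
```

Let's trace through this code step by step.

Initialize: x = 1
Entering loop: for pos in range(1, 10):

After execution: x = 0
0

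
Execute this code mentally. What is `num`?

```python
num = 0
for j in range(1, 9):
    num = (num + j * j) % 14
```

Let's trace through this code step by step.

Initialize: num = 0
Entering loop: for j in range(1, 9):

After execution: num = 8
8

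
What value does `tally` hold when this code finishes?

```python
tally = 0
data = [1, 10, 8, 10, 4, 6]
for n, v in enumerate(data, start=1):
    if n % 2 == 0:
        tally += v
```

Let's trace through this code step by step.

Initialize: tally = 0
Initialize: data = [1, 10, 8, 10, 4, 6]
Entering loop: for n, v in enumerate(data, start=1):

After execution: tally = 26
26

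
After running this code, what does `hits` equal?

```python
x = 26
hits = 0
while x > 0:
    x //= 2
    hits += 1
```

Let's trace through this code step by step.

Initialize: x = 26
Initialize: hits = 0
Entering loop: while x > 0:

After execution: hits = 5
5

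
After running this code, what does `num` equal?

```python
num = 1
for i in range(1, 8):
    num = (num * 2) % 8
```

Let's trace through this code step by step.

Initialize: num = 1
Entering loop: for i in range(1, 8):

After execution: num = 0
0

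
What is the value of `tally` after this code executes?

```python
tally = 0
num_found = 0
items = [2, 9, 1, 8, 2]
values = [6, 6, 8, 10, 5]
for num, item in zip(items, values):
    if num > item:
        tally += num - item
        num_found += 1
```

Let's trace through this code step by step.

Initialize: tally = 0
Initialize: num_found = 0
Initialize: items = [2, 9, 1, 8, 2]
Initialize: values = [6, 6, 8, 10, 5]
Entering loop: for num, item in zip(items, values):

After execution: tally = 3
3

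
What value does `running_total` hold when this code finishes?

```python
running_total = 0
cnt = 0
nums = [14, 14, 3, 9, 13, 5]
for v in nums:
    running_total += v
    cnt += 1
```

Let's trace through this code step by step.

Initialize: running_total = 0
Initialize: cnt = 0
Initialize: nums = [14, 14, 3, 9, 13, 5]
Entering loop: for v in nums:

After execution: running_total = 58
58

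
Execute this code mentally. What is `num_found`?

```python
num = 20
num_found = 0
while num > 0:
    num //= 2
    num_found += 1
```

Let's trace through this code step by step.

Initialize: num = 20
Initialize: num_found = 0
Entering loop: while num > 0:

After execution: num_found = 5
5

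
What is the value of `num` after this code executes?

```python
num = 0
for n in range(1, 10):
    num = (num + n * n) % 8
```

Let's trace through this code step by step.

Initialize: num = 0
Entering loop: for n in range(1, 10):

After execution: num = 5
5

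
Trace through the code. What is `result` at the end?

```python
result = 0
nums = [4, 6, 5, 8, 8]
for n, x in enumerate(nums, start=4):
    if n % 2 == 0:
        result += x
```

Let's trace through this code step by step.

Initialize: result = 0
Initialize: nums = [4, 6, 5, 8, 8]
Entering loop: for n, x in enumerate(nums, start=4):

After execution: result = 17
17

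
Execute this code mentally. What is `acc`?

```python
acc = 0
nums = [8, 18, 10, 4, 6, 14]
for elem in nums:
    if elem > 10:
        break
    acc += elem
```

Let's trace through this code step by step.

Initialize: acc = 0
Initialize: nums = [8, 18, 10, 4, 6, 14]
Entering loop: for elem in nums:

After execution: acc = 8
8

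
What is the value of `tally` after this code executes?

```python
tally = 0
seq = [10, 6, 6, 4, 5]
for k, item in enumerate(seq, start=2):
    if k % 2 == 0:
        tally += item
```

Let's trace through this code step by step.

Initialize: tally = 0
Initialize: seq = [10, 6, 6, 4, 5]
Entering loop: for k, item in enumerate(seq, start=2):

After execution: tally = 21
21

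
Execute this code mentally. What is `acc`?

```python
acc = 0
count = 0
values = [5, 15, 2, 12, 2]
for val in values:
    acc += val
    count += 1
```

Let's trace through this code step by step.

Initialize: acc = 0
Initialize: count = 0
Initialize: values = [5, 15, 2, 12, 2]
Entering loop: for val in values:

After execution: acc = 36
36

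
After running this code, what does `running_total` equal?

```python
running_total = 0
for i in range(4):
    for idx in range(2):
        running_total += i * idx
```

Let's trace through this code step by step.

Initialize: running_total = 0
Entering loop: for i in range(4):

After execution: running_total = 6
6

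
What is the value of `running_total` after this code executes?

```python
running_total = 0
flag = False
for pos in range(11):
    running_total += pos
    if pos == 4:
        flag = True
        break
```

Let's trace through this code step by step.

Initialize: running_total = 0
Initialize: flag = False
Entering loop: for pos in range(11):

After execution: running_total = 10
10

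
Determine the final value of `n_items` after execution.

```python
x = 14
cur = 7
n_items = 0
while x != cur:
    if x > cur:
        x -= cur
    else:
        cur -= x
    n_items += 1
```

Let's trace through this code step by step.

Initialize: x = 14
Initialize: cur = 7
Initialize: n_items = 0
Entering loop: while x != cur:

After execution: n_items = 1
1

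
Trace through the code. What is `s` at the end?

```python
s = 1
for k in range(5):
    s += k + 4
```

Let's trace through this code step by step.

Initialize: s = 1
Entering loop: for k in range(5):

After execution: s = 31
31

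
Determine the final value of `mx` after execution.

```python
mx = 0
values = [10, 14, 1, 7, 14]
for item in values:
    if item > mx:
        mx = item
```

Let's trace through this code step by step.

Initialize: mx = 0
Initialize: values = [10, 14, 1, 7, 14]
Entering loop: for item in values:

After execution: mx = 14
14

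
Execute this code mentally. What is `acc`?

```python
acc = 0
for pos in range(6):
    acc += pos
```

Let's trace through this code step by step.

Initialize: acc = 0
Entering loop: for pos in range(6):

After execution: acc = 15
15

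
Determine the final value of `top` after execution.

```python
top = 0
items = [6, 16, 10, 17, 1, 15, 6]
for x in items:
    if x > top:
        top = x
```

Let's trace through this code step by step.

Initialize: top = 0
Initialize: items = [6, 16, 10, 17, 1, 15, 6]
Entering loop: for x in items:

After execution: top = 17
17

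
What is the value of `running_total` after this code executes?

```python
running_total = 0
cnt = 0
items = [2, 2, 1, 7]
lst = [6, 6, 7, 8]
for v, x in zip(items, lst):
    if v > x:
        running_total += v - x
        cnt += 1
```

Let's trace through this code step by step.

Initialize: running_total = 0
Initialize: cnt = 0
Initialize: items = [2, 2, 1, 7]
Initialize: lst = [6, 6, 7, 8]
Entering loop: for v, x in zip(items, lst):

After execution: running_total = 0
0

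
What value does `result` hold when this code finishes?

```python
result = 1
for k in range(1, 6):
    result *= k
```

Let's trace through this code step by step.

Initialize: result = 1
Entering loop: for k in range(1, 6):

After execution: result = 120
120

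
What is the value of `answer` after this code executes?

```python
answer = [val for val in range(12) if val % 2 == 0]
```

Let's trace through this code step by step.

Initialize: answer = [val for val in range(12) if val % 2 == 0]

After execution: answer = [0, 2, 4, 6, 8, 10]
[0, 2, 4, 6, 8, 10]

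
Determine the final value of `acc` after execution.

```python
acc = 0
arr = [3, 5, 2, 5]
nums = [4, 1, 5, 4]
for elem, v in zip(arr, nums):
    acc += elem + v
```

Let's trace through this code step by step.

Initialize: acc = 0
Initialize: arr = [3, 5, 2, 5]
Initialize: nums = [4, 1, 5, 4]
Entering loop: for elem, v in zip(arr, nums):

After execution: acc = 29
29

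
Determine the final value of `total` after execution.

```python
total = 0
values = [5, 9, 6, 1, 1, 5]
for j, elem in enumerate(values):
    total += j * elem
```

Let's trace through this code step by step.

Initialize: total = 0
Initialize: values = [5, 9, 6, 1, 1, 5]
Entering loop: for j, elem in enumerate(values):

After execution: total = 53
53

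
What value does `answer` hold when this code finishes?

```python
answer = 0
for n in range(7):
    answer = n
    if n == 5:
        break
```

Let's trace through this code step by step.

Initialize: answer = 0
Entering loop: for n in range(7):

After execution: answer = 5
5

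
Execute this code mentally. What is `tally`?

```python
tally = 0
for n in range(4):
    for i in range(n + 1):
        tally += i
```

Let's trace through this code step by step.

Initialize: tally = 0
Entering loop: for n in range(4):

After execution: tally = 10
10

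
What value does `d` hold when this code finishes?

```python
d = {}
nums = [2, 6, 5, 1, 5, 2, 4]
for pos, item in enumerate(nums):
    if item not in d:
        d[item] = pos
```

Let's trace through this code step by step.

Initialize: d = {}
Initialize: nums = [2, 6, 5, 1, 5, 2, 4]
Entering loop: for pos, item in enumerate(nums):

After execution: d = {2: 0, 6: 1, 5: 2, 1: 3, 4: 6}
{2: 0, 6: 1, 5: 2, 1: 3, 4: 6}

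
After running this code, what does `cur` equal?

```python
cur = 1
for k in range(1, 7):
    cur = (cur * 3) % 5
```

Let's trace through this code step by step.

Initialize: cur = 1
Entering loop: for k in range(1, 7):

After execution: cur = 4
4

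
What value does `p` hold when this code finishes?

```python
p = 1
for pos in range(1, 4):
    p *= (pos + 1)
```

Let's trace through this code step by step.

Initialize: p = 1
Entering loop: for pos in range(1, 4):

After execution: p = 24
24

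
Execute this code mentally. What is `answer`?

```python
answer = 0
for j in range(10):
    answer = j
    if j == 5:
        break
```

Let's trace through this code step by step.

Initialize: answer = 0
Entering loop: for j in range(10):

After execution: answer = 5
5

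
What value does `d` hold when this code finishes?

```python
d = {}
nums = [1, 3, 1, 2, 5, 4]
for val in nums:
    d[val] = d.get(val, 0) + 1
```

Let's trace through this code step by step.

Initialize: d = {}
Initialize: nums = [1, 3, 1, 2, 5, 4]
Entering loop: for val in nums:

After execution: d = {1: 2, 3: 1, 2: 1, 5: 1, 4: 1}
{1: 2, 3: 1, 2: 1, 5: 1, 4: 1}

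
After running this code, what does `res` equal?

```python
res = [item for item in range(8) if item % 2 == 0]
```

Let's trace through this code step by step.

Initialize: res = [item for item in range(8) if item % 2 == 0]

After execution: res = [0, 2, 4, 6]
[0, 2, 4, 6]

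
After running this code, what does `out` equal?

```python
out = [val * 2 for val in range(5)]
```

Let's trace through this code step by step.

Initialize: out = [val * 2 for val in range(5)]

After execution: out = [0, 2, 4, 6, 8]
[0, 2, 4, 6, 8]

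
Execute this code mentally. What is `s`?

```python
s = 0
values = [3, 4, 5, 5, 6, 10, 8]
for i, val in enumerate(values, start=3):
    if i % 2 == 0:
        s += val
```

Let's trace through this code step by step.

Initialize: s = 0
Initialize: values = [3, 4, 5, 5, 6, 10, 8]
Entering loop: for i, val in enumerate(values, start=3):

After execution: s = 19
19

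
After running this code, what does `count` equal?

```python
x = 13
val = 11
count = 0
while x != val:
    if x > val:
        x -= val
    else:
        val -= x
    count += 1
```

Let's trace through this code step by step.

Initialize: x = 13
Initialize: val = 11
Initialize: count = 0
Entering loop: while x != val:

After execution: count = 7
7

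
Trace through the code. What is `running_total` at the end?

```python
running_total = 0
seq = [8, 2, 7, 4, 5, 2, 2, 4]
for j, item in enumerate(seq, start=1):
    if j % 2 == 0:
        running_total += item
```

Let's trace through this code step by step.

Initialize: running_total = 0
Initialize: seq = [8, 2, 7, 4, 5, 2, 2, 4]
Entering loop: for j, item in enumerate(seq, start=1):

After execution: running_total = 12
12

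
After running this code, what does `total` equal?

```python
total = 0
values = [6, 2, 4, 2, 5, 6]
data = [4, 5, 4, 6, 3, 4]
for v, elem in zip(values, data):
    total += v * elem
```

Let's trace through this code step by step.

Initialize: total = 0
Initialize: values = [6, 2, 4, 2, 5, 6]
Initialize: data = [4, 5, 4, 6, 3, 4]
Entering loop: for v, elem in zip(values, data):

After execution: total = 101
101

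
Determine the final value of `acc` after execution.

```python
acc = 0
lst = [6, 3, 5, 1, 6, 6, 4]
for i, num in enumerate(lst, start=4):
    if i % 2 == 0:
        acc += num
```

Let's trace through this code step by step.

Initialize: acc = 0
Initialize: lst = [6, 3, 5, 1, 6, 6, 4]
Entering loop: for i, num in enumerate(lst, start=4):

After execution: acc = 21
21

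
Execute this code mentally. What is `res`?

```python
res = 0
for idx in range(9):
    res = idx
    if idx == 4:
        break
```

Let's trace through this code step by step.

Initialize: res = 0
Entering loop: for idx in range(9):

After execution: res = 4
4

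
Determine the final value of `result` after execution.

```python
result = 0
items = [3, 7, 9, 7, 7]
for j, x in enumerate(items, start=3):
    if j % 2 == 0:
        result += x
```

Let's trace through this code step by step.

Initialize: result = 0
Initialize: items = [3, 7, 9, 7, 7]
Entering loop: for j, x in enumerate(items, start=3):

After execution: result = 14
14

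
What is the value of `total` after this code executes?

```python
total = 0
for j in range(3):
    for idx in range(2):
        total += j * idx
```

Let's trace through this code step by step.

Initialize: total = 0
Entering loop: for j in range(3):

After execution: total = 3
3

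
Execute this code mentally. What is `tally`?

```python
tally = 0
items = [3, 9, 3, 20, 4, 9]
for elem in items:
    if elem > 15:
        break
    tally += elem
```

Let's trace through this code step by step.

Initialize: tally = 0
Initialize: items = [3, 9, 3, 20, 4, 9]
Entering loop: for elem in items:

After execution: tally = 15
15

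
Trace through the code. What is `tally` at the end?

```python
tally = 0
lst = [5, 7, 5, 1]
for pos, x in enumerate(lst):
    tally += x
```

Let's trace through this code step by step.

Initialize: tally = 0
Initialize: lst = [5, 7, 5, 1]
Entering loop: for pos, x in enumerate(lst):

After execution: tally = 18
18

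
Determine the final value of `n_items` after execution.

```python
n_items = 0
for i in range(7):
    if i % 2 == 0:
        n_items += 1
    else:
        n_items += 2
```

Let's trace through this code step by step.

Initialize: n_items = 0
Entering loop: for i in range(7):

After execution: n_items = 10
10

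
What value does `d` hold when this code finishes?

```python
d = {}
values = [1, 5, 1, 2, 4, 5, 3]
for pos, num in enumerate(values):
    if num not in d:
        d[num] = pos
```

Let's trace through this code step by step.

Initialize: d = {}
Initialize: values = [1, 5, 1, 2, 4, 5, 3]
Entering loop: for pos, num in enumerate(values):

After execution: d = {1: 0, 5: 1, 2: 3, 4: 4, 3: 6}
{1: 0, 5: 1, 2: 3, 4: 4, 3: 6}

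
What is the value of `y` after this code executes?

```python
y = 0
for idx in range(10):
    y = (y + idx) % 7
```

Let's trace through this code step by step.

Initialize: y = 0
Entering loop: for idx in range(10):

After execution: y = 3
3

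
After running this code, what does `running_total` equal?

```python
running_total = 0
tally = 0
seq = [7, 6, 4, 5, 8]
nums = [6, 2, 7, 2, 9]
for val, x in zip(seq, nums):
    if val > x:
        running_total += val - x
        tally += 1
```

Let's trace through this code step by step.

Initialize: running_total = 0
Initialize: tally = 0
Initialize: seq = [7, 6, 4, 5, 8]
Initialize: nums = [6, 2, 7, 2, 9]
Entering loop: for val, x in zip(seq, nums):

After execution: running_total = 8
8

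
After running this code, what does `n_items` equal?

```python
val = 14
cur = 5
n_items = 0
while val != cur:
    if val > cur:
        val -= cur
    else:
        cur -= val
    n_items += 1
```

Let's trace through this code step by step.

Initialize: val = 14
Initialize: cur = 5
Initialize: n_items = 0
Entering loop: while val != cur:

After execution: n_items = 6
6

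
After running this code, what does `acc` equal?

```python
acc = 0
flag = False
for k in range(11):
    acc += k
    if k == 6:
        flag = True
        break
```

Let's trace through this code step by step.

Initialize: acc = 0
Initialize: flag = False
Entering loop: for k in range(11):

After execution: acc = 21
21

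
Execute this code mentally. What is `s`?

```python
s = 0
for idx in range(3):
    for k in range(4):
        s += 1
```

Let's trace through this code step by step.

Initialize: s = 0
Entering loop: for idx in range(3):

After execution: s = 12
12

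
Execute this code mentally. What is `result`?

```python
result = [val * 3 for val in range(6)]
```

Let's trace through this code step by step.

Initialize: result = [val * 3 for val in range(6)]

After execution: result = [0, 3, 6, 9, 12, 15]
[0, 3, 6, 9, 12, 15]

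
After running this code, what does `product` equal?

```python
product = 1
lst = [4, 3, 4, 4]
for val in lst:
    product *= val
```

Let's trace through this code step by step.

Initialize: product = 1
Initialize: lst = [4, 3, 4, 4]
Entering loop: for val in lst:

After execution: product = 192
192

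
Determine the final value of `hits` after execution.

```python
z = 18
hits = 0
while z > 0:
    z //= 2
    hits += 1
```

Let's trace through this code step by step.

Initialize: z = 18
Initialize: hits = 0
Entering loop: while z > 0:

After execution: hits = 5
5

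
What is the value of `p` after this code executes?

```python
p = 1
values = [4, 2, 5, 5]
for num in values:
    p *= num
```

Let's trace through this code step by step.

Initialize: p = 1
Initialize: values = [4, 2, 5, 5]
Entering loop: for num in values:

After execution: p = 200
200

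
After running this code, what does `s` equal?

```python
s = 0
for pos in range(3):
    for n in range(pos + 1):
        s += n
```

Let's trace through this code step by step.

Initialize: s = 0
Entering loop: for pos in range(3):

After execution: s = 4
4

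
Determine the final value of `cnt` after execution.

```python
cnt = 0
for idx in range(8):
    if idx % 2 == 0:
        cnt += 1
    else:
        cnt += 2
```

Let's trace through this code step by step.

Initialize: cnt = 0
Entering loop: for idx in range(8):

After execution: cnt = 12
12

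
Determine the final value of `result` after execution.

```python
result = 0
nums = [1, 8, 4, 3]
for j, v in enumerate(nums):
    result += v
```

Let's trace through this code step by step.

Initialize: result = 0
Initialize: nums = [1, 8, 4, 3]
Entering loop: for j, v in enumerate(nums):

After execution: result = 16
16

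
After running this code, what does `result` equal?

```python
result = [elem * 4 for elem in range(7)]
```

Let's trace through this code step by step.

Initialize: result = [elem * 4 for elem in range(7)]

After execution: result = [0, 4, 8, 12, 16, 20, 24]
[0, 4, 8, 12, 16, 20, 24]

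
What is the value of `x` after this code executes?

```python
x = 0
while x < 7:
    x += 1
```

Let's trace through this code step by step.

Initialize: x = 0
Entering loop: while x < 7:

After execution: x = 7
7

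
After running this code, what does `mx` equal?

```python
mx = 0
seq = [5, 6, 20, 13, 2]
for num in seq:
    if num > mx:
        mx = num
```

Let's trace through this code step by step.

Initialize: mx = 0
Initialize: seq = [5, 6, 20, 13, 2]
Entering loop: for num in seq:

After execution: mx = 20
20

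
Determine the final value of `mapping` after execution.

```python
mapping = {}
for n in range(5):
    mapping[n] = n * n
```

Let's trace through this code step by step.

Initialize: mapping = {}
Entering loop: for n in range(5):

After execution: mapping = {0: 0, 1: 1, 2: 4, 3: 9, 4: 16}
{0: 0, 1: 1, 2: 4, 3: 9, 4: 16}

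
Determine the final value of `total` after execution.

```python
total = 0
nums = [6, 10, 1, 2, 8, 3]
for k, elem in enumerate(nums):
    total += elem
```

Let's trace through this code step by step.

Initialize: total = 0
Initialize: nums = [6, 10, 1, 2, 8, 3]
Entering loop: for k, elem in enumerate(nums):

After execution: total = 30
30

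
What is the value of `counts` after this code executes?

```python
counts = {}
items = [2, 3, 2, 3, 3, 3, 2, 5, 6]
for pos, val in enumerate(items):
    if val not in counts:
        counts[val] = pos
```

Let's trace through this code step by step.

Initialize: counts = {}
Initialize: items = [2, 3, 2, 3, 3, 3, 2, 5, 6]
Entering loop: for pos, val in enumerate(items):

After execution: counts = {2: 0, 3: 1, 5: 7, 6: 8}
{2: 0, 3: 1, 5: 7, 6: 8}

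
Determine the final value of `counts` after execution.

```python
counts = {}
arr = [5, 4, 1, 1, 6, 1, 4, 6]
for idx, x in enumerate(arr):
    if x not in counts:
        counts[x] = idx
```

Let's trace through this code step by step.

Initialize: counts = {}
Initialize: arr = [5, 4, 1, 1, 6, 1, 4, 6]
Entering loop: for idx, x in enumerate(arr):

After execution: counts = {5: 0, 4: 1, 1: 2, 6: 4}
{5: 0, 4: 1, 1: 2, 6: 4}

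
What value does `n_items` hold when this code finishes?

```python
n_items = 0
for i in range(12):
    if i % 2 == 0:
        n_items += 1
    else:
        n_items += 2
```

Let's trace through this code step by step.

Initialize: n_items = 0
Entering loop: for i in range(12):

After execution: n_items = 18
18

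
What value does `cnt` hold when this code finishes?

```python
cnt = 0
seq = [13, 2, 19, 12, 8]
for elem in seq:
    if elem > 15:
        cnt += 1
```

Let's trace through this code step by step.

Initialize: cnt = 0
Initialize: seq = [13, 2, 19, 12, 8]
Entering loop: for elem in seq:

After execution: cnt = 1
1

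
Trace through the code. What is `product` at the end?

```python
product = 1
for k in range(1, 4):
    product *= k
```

Let's trace through this code step by step.

Initialize: product = 1
Entering loop: for k in range(1, 4):

After execution: product = 6
6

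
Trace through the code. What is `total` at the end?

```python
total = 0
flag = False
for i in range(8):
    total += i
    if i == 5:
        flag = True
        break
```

Let's trace through this code step by step.

Initialize: total = 0
Initialize: flag = False
Entering loop: for i in range(8):

After execution: total = 15
15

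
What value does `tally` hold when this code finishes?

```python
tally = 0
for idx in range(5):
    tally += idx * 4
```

Let's trace through this code step by step.

Initialize: tally = 0
Entering loop: for idx in range(5):

After execution: tally = 40
40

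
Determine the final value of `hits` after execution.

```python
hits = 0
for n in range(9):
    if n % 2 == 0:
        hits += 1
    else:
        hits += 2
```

Let's trace through this code step by step.

Initialize: hits = 0
Entering loop: for n in range(9):

After execution: hits = 13
13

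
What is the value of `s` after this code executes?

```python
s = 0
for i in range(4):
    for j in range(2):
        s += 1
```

Let's trace through this code step by step.

Initialize: s = 0
Entering loop: for i in range(4):

After execution: s = 8
8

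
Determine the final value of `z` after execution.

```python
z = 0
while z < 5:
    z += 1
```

Let's trace through this code step by step.

Initialize: z = 0
Entering loop: while z < 5:

After execution: z = 5
5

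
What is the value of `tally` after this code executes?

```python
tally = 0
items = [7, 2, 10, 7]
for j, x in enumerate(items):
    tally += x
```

Let's trace through this code step by step.

Initialize: tally = 0
Initialize: items = [7, 2, 10, 7]
Entering loop: for j, x in enumerate(items):

After execution: tally = 26
26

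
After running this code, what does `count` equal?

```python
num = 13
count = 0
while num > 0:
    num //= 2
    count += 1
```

Let's trace through this code step by step.

Initialize: num = 13
Initialize: count = 0
Entering loop: while num > 0:

After execution: count = 4
4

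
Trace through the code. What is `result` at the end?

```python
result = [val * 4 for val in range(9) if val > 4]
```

Let's trace through this code step by step.

Initialize: result = [val * 4 for val in range(9) if val > 4]

After execution: result = [20, 24, 28, 32]
[20, 24, 28, 32]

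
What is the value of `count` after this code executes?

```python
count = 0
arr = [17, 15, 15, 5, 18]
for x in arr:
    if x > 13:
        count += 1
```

Let's trace through this code step by step.

Initialize: count = 0
Initialize: arr = [17, 15, 15, 5, 18]
Entering loop: for x in arr:

After execution: count = 4
4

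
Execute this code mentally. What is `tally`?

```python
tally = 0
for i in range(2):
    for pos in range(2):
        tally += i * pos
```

Let's trace through this code step by step.

Initialize: tally = 0
Entering loop: for i in range(2):

After execution: tally = 1
1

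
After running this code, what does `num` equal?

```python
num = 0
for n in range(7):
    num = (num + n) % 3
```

Let's trace through this code step by step.

Initialize: num = 0
Entering loop: for n in range(7):

After execution: num = 0
0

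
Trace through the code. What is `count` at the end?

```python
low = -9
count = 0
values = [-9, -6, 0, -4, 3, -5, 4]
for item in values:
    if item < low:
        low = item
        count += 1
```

Let's trace through this code step by step.

Initialize: low = -9
Initialize: count = 0
Initialize: values = [-9, -6, 0, -4, 3, -5, 4]
Entering loop: for item in values:

After execution: count = 0
0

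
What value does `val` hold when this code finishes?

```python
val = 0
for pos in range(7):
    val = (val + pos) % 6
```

Let's trace through this code step by step.

Initialize: val = 0
Entering loop: for pos in range(7):

After execution: val = 3
3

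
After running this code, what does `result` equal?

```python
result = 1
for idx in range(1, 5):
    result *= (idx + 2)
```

Let's trace through this code step by step.

Initialize: result = 1
Entering loop: for idx in range(1, 5):

After execution: result = 360
360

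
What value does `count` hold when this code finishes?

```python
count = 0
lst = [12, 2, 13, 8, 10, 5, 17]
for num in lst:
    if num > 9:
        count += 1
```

Let's trace through this code step by step.

Initialize: count = 0
Initialize: lst = [12, 2, 13, 8, 10, 5, 17]
Entering loop: for num in lst:

After execution: count = 4
4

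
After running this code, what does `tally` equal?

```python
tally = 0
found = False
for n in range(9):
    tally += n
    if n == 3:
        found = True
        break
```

Let's trace through this code step by step.

Initialize: tally = 0
Initialize: found = False
Entering loop: for n in range(9):

After execution: tally = 6
6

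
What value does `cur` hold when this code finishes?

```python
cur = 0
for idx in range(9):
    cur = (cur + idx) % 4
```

Let's trace through this code step by step.

Initialize: cur = 0
Entering loop: for idx in range(9):

After execution: cur = 0
0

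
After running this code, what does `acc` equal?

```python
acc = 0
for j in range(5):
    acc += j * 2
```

Let's trace through this code step by step.

Initialize: acc = 0
Entering loop: for j in range(5):

After execution: acc = 20
20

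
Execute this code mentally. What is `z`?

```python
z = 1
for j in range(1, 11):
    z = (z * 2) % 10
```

Let's trace through this code step by step.

Initialize: z = 1
Entering loop: for j in range(1, 11):

After execution: z = 4
4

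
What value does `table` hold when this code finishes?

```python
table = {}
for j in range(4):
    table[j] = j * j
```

Let's trace through this code step by step.

Initialize: table = {}
Entering loop: for j in range(4):

After execution: table = {0: 0, 1: 1, 2: 4, 3: 9}
{0: 0, 1: 1, 2: 4, 3: 9}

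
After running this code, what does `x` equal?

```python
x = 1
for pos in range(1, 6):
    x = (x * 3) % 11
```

Let's trace through this code step by step.

Initialize: x = 1
Entering loop: for pos in range(1, 6):

After execution: x = 1
1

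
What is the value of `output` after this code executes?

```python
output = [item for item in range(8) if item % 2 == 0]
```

Let's trace through this code step by step.

Initialize: output = [item for item in range(8) if item % 2 == 0]

After execution: output = [0, 2, 4, 6]
[0, 2, 4, 6]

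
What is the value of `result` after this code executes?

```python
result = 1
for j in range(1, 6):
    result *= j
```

Let's trace through this code step by step.

Initialize: result = 1
Entering loop: for j in range(1, 6):

After execution: result = 120
120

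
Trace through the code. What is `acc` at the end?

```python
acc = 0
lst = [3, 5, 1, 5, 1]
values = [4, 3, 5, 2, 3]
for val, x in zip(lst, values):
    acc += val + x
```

Let's trace through this code step by step.

Initialize: acc = 0
Initialize: lst = [3, 5, 1, 5, 1]
Initialize: values = [4, 3, 5, 2, 3]
Entering loop: for val, x in zip(lst, values):

After execution: acc = 32
32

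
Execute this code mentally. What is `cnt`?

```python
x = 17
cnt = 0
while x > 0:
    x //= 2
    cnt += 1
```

Let's trace through this code step by step.

Initialize: x = 17
Initialize: cnt = 0
Entering loop: while x > 0:

After execution: cnt = 5
5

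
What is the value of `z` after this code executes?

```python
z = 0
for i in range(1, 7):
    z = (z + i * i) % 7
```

Let's trace through this code step by step.

Initialize: z = 0
Entering loop: for i in range(1, 7):

After execution: z = 0
0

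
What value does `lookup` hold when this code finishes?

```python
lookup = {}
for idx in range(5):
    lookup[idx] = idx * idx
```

Let's trace through this code step by step.

Initialize: lookup = {}
Entering loop: for idx in range(5):

After execution: lookup = {0: 0, 1: 1, 2: 4, 3: 9, 4: 16}
{0: 0, 1: 1, 2: 4, 3: 9, 4: 16}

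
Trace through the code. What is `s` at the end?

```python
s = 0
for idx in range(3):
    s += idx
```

Let's trace through this code step by step.

Initialize: s = 0
Entering loop: for idx in range(3):

After execution: s = 3
3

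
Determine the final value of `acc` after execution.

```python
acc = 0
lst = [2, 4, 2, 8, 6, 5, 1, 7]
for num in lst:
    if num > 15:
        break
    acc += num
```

Let's trace through this code step by step.

Initialize: acc = 0
Initialize: lst = [2, 4, 2, 8, 6, 5, 1, 7]
Entering loop: for num in lst:

After execution: acc = 35
35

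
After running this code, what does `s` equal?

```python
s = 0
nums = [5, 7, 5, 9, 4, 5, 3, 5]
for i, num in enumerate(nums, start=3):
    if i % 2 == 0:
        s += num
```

Let's trace through this code step by step.

Initialize: s = 0
Initialize: nums = [5, 7, 5, 9, 4, 5, 3, 5]
Entering loop: for i, num in enumerate(nums, start=3):

After execution: s = 26
26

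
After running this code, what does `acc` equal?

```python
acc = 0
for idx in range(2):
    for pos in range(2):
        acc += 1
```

Let's trace through this code step by step.

Initialize: acc = 0
Entering loop: for idx in range(2):

After execution: acc = 4
4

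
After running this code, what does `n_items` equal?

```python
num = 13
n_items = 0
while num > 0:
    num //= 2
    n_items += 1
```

Let's trace through this code step by step.

Initialize: num = 13
Initialize: n_items = 0
Entering loop: while num > 0:

After execution: n_items = 4
4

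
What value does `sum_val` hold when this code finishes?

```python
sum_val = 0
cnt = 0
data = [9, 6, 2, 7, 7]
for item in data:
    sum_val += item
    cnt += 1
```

Let's trace through this code step by step.

Initialize: sum_val = 0
Initialize: cnt = 0
Initialize: data = [9, 6, 2, 7, 7]
Entering loop: for item in data:

After execution: sum_val = 31
31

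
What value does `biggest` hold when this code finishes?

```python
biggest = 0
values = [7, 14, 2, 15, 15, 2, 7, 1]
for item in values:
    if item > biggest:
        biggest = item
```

Let's trace through this code step by step.

Initialize: biggest = 0
Initialize: values = [7, 14, 2, 15, 15, 2, 7, 1]
Entering loop: for item in values:

After execution: biggest = 15
15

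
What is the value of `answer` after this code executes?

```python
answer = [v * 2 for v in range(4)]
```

Let's trace through this code step by step.

Initialize: answer = [v * 2 for v in range(4)]

After execution: answer = [0, 2, 4, 6]
[0, 2, 4, 6]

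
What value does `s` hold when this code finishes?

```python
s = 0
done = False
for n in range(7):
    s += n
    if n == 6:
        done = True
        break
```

Let's trace through this code step by step.

Initialize: s = 0
Initialize: done = False
Entering loop: for n in range(7):

After execution: s = 21
21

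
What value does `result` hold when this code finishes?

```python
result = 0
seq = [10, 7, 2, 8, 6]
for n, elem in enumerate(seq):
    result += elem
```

Let's trace through this code step by step.

Initialize: result = 0
Initialize: seq = [10, 7, 2, 8, 6]
Entering loop: for n, elem in enumerate(seq):

After execution: result = 33
33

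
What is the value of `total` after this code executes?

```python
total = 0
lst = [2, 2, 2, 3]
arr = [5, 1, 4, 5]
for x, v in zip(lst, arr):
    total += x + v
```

Let's trace through this code step by step.

Initialize: total = 0
Initialize: lst = [2, 2, 2, 3]
Initialize: arr = [5, 1, 4, 5]
Entering loop: for x, v in zip(lst, arr):

After execution: total = 24
24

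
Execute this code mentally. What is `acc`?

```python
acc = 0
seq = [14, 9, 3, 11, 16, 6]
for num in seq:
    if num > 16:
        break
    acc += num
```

Let's trace through this code step by step.

Initialize: acc = 0
Initialize: seq = [14, 9, 3, 11, 16, 6]
Entering loop: for num in seq:

After execution: acc = 59
59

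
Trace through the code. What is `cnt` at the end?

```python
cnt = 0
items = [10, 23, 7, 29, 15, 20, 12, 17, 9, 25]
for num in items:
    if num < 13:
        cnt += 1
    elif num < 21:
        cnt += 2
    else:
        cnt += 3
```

Let's trace through this code step by step.

Initialize: cnt = 0
Initialize: items = [10, 23, 7, 29, 15, 20, 12, 17, 9, 25]
Entering loop: for num in items:

After execution: cnt = 19
19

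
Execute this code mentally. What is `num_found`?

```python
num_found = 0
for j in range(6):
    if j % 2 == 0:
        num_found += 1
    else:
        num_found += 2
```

Let's trace through this code step by step.

Initialize: num_found = 0
Entering loop: for j in range(6):

After execution: num_found = 9
9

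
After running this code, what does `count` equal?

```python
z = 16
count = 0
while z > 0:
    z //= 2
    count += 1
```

Let's trace through this code step by step.

Initialize: z = 16
Initialize: count = 0
Entering loop: while z > 0:

After execution: count = 5
5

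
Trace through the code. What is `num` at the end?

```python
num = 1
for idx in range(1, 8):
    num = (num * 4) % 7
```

Let's trace through this code step by step.

Initialize: num = 1
Entering loop: for idx in range(1, 8):

After execution: num = 4
4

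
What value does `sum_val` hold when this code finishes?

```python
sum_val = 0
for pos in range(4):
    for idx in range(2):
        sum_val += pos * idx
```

Let's trace through this code step by step.

Initialize: sum_val = 0
Entering loop: for pos in range(4):

After execution: sum_val = 6
6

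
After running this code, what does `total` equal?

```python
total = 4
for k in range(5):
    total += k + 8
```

Let's trace through this code step by step.

Initialize: total = 4
Entering loop: for k in range(5):

After execution: total = 54
54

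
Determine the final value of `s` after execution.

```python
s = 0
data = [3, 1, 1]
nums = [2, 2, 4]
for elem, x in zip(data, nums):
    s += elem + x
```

Let's trace through this code step by step.

Initialize: s = 0
Initialize: data = [3, 1, 1]
Initialize: nums = [2, 2, 4]
Entering loop: for elem, x in zip(data, nums):

After execution: s = 13
13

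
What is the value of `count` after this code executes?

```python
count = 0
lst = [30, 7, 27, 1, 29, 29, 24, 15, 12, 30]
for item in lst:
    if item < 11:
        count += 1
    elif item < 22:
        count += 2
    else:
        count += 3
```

Let's trace through this code step by step.

Initialize: count = 0
Initialize: lst = [30, 7, 27, 1, 29, 29, 24, 15, 12, 30]
Entering loop: for item in lst:

After execution: count = 24
24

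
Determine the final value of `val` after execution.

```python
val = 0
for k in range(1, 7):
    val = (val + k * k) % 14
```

Let's trace through this code step by step.

Initialize: val = 0
Entering loop: for k in range(1, 7):

After execution: val = 7
7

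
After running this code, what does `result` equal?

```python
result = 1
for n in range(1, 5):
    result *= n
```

Let's trace through this code step by step.

Initialize: result = 1
Entering loop: for n in range(1, 5):

After execution: result = 24
24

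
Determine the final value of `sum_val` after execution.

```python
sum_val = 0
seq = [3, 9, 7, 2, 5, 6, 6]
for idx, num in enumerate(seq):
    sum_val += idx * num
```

Let's trace through this code step by step.

Initialize: sum_val = 0
Initialize: seq = [3, 9, 7, 2, 5, 6, 6]
Entering loop: for idx, num in enumerate(seq):

After execution: sum_val = 115
115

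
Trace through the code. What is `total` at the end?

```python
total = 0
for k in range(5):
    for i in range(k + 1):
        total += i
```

Let's trace through this code step by step.

Initialize: total = 0
Entering loop: for k in range(5):

After execution: total = 20
20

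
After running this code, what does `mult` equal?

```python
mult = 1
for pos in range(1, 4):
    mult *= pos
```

Let's trace through this code step by step.

Initialize: mult = 1
Entering loop: for pos in range(1, 4):

After execution: mult = 6
6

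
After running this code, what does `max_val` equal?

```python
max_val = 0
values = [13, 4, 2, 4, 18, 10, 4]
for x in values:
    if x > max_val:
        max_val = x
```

Let's trace through this code step by step.

Initialize: max_val = 0
Initialize: values = [13, 4, 2, 4, 18, 10, 4]
Entering loop: for x in values:

After execution: max_val = 18
18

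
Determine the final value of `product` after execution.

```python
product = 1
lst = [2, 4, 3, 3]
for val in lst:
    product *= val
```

Let's trace through this code step by step.

Initialize: product = 1
Initialize: lst = [2, 4, 3, 3]
Entering loop: for val in lst:

After execution: product = 72
72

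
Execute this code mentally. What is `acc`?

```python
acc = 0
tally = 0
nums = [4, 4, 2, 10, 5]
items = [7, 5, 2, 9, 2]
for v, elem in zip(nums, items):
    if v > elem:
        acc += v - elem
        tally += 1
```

Let's trace through this code step by step.

Initialize: acc = 0
Initialize: tally = 0
Initialize: nums = [4, 4, 2, 10, 5]
Initialize: items = [7, 5, 2, 9, 2]
Entering loop: for v, elem in zip(nums, items):

After execution: acc = 4
4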